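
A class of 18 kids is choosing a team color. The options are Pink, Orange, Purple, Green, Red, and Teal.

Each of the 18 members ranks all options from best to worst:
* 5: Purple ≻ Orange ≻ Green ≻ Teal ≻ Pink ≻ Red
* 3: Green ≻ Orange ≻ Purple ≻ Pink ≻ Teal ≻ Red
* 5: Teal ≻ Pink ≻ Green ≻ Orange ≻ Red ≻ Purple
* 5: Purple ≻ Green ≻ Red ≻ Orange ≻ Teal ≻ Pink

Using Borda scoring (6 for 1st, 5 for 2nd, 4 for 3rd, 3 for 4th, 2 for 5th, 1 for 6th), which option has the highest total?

Green

Pink: 5×2 + 3×3 + 5×5 + 5×1 = 49
Orange: 5×5 + 3×5 + 5×3 + 5×3 = 70
Purple: 5×6 + 3×4 + 5×1 + 5×6 = 77
Green: 5×4 + 3×6 + 5×4 + 5×5 = 83
Red: 5×1 + 3×1 + 5×2 + 5×4 = 38
Teal: 5×3 + 3×2 + 5×6 + 5×2 = 61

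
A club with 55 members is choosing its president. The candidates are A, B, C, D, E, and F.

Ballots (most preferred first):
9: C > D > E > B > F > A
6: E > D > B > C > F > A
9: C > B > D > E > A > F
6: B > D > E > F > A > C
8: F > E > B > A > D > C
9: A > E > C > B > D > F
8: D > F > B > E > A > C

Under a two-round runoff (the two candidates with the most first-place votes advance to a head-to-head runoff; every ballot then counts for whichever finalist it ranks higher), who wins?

Round 1 first-place votes: A 9, B 6, C 18, D 8, E 6, F 8. C and A advance.
Runoff: C is ranked above A on 24 ballots, A above C on 31.

A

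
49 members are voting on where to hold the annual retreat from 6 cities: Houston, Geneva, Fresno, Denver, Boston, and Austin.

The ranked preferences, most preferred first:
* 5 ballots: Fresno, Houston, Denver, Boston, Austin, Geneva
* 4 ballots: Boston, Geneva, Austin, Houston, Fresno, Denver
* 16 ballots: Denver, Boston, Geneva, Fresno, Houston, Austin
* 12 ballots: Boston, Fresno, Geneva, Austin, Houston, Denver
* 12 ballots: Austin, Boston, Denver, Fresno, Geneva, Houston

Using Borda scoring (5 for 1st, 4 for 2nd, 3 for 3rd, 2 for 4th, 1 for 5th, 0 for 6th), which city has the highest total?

Boston

Houston: 5×4 + 4×2 + 16×1 + 12×1 + 12×0 = 56
Geneva: 5×0 + 4×4 + 16×3 + 12×3 + 12×1 = 112
Fresno: 5×5 + 4×1 + 16×2 + 12×4 + 12×2 = 133
Denver: 5×3 + 4×0 + 16×5 + 12×0 + 12×3 = 131
Boston: 5×2 + 4×5 + 16×4 + 12×5 + 12×4 = 202
Austin: 5×1 + 4×3 + 16×0 + 12×2 + 12×5 = 101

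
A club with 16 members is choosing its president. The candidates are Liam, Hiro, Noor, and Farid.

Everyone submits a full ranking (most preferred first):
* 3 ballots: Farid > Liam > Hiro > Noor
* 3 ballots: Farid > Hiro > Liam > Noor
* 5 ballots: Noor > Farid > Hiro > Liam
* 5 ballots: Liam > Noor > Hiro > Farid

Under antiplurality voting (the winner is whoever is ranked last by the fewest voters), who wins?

Last-place votes: Liam 5, Hiro 0, Noor 6, Farid 5.

Hiro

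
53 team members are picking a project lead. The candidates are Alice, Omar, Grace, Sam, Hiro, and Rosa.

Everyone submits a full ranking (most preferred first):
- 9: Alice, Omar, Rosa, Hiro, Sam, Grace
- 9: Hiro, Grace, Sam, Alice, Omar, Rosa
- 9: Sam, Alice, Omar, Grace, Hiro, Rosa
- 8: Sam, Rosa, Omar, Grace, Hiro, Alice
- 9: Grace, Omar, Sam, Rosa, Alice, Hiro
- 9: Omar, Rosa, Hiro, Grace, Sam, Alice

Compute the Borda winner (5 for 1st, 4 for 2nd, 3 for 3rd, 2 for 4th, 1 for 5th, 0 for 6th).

Alice: 9×5 + 9×2 + 9×4 + 8×0 + 9×1 + 9×0 = 108
Omar: 9×4 + 9×1 + 9×3 + 8×3 + 9×4 + 9×5 = 177
Grace: 9×0 + 9×4 + 9×2 + 8×2 + 9×5 + 9×2 = 133
Sam: 9×1 + 9×3 + 9×5 + 8×5 + 9×3 + 9×1 = 157
Hiro: 9×2 + 9×5 + 9×1 + 8×1 + 9×0 + 9×3 = 107
Rosa: 9×3 + 9×0 + 9×0 + 8×4 + 9×2 + 9×4 = 113

Omar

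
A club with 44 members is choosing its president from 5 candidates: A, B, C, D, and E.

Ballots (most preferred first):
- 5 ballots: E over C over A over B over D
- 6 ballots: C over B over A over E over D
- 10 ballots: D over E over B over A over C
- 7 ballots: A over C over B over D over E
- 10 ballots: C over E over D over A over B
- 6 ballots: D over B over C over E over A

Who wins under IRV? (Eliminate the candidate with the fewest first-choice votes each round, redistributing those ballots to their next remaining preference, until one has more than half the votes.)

Round 1: A 7, B 0, C 16, D 16, E 5. B eliminated.
Round 2: A 7, C 16, D 16, E 5. E eliminated.
Round 3: A 7, C 21, D 16. A eliminated.
Round 4: C 28, D 16. C has a majority (≥23).

C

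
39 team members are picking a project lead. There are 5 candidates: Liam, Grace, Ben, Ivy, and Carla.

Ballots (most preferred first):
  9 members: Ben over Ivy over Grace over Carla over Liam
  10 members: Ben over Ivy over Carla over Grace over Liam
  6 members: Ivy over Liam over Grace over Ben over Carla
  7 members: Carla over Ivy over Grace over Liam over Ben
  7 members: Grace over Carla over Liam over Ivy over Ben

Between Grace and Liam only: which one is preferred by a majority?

Grace is ranked above Liam on 33 ballots; Liam above Grace on 6.

Grace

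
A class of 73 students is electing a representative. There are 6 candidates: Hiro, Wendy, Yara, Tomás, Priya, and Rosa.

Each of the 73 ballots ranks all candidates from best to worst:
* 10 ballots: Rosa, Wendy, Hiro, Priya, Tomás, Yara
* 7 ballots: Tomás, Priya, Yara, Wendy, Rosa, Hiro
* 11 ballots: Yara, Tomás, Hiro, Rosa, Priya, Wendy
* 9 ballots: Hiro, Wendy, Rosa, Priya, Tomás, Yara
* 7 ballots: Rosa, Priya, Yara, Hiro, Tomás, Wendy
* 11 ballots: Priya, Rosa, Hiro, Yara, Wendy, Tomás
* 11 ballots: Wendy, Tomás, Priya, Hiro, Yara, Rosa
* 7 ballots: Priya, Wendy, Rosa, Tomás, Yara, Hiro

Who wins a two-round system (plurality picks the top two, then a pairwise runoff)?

Rosa

Round 1 first-place votes: Hiro 9, Wendy 11, Yara 11, Tomás 7, Priya 18, Rosa 17. Priya and Rosa advance.
Runoff: Priya is ranked above Rosa on 36 ballots, Rosa above Priya on 37.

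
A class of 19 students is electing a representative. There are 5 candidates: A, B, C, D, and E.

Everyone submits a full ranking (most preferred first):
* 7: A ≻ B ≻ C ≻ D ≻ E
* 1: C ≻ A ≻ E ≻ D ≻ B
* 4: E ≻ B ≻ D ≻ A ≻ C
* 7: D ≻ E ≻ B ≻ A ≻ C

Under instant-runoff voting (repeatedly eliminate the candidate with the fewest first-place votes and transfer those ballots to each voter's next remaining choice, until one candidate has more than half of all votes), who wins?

Round 1: A 7, B 0, C 1, D 7, E 4. B eliminated.
Round 2: A 7, C 1, D 7, E 4. C eliminated.
Round 3: A 8, D 7, E 4. E eliminated.
Round 4: A 8, D 11. D has a majority (≥10).

D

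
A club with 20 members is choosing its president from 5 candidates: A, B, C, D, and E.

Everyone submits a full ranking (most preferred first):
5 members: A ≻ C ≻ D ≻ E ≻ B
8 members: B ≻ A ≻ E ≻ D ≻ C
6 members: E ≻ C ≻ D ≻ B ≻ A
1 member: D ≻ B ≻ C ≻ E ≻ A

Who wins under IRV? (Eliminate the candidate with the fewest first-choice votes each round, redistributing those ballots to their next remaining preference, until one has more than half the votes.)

Round 1: A 5, B 8, C 0, D 1, E 6. C eliminated.
Round 2: A 5, B 8, D 1, E 6. D eliminated.
Round 3: A 5, B 9, E 6. A eliminated.
Round 4: B 9, E 11. E has a majority (≥11).

E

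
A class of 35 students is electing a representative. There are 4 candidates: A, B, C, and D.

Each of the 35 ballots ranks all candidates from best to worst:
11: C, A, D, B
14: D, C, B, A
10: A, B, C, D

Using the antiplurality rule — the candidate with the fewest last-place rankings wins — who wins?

Last-place votes: A 14, B 11, C 0, D 10.

C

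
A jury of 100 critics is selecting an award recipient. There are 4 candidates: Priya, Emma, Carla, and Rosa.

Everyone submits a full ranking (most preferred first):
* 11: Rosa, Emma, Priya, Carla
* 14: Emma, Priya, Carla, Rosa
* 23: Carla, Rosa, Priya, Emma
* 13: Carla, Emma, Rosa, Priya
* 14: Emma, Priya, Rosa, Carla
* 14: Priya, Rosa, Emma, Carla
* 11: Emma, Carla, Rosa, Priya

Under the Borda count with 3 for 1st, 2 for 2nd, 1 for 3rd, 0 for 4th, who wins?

Emma

Priya: 11×1 + 14×2 + 23×1 + 13×0 + 14×2 + 14×3 + 11×0 = 132
Emma: 11×2 + 14×3 + 23×0 + 13×2 + 14×3 + 14×1 + 11×3 = 179
Carla: 11×0 + 14×1 + 23×3 + 13×3 + 14×0 + 14×0 + 11×2 = 144
Rosa: 11×3 + 14×0 + 23×2 + 13×1 + 14×1 + 14×2 + 11×1 = 145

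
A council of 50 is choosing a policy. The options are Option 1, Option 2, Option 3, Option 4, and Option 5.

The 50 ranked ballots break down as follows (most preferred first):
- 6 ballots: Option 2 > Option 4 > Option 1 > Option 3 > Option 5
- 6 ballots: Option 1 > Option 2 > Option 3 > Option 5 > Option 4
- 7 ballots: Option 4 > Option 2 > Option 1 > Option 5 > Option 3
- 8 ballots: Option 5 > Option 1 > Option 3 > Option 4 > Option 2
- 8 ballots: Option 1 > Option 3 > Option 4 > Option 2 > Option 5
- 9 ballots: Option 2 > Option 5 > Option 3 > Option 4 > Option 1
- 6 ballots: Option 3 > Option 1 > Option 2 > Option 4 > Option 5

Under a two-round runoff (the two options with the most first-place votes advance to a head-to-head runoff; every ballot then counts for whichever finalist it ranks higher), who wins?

Round 1 first-place votes: Option 1 14, Option 2 15, Option 3 6, Option 4 7, Option 5 8. Option 2 and Option 1 advance.
Runoff: Option 2 is ranked above Option 1 on 22 ballots, Option 1 above Option 2 on 28.

Option 1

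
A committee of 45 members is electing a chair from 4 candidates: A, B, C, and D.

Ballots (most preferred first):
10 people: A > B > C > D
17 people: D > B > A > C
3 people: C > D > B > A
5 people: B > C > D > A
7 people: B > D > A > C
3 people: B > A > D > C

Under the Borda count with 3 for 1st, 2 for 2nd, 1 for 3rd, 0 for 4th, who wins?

B

A: 10×3 + 17×1 + 3×0 + 5×0 + 7×1 + 3×2 = 60
B: 10×2 + 17×2 + 3×1 + 5×3 + 7×3 + 3×3 = 102
C: 10×1 + 17×0 + 3×3 + 5×2 + 7×0 + 3×0 = 29
D: 10×0 + 17×3 + 3×2 + 5×1 + 7×2 + 3×1 = 79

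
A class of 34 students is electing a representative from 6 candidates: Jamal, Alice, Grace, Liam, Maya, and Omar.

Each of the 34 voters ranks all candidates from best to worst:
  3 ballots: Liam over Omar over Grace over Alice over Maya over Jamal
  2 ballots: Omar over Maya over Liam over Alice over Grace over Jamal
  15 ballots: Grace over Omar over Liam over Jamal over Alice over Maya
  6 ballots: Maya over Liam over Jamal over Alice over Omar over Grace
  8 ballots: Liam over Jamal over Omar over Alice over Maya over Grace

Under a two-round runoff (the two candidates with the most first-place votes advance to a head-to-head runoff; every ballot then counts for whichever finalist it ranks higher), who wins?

Round 1 first-place votes: Jamal 0, Alice 0, Grace 15, Liam 11, Maya 6, Omar 2. Grace and Liam advance.
Runoff: Grace is ranked above Liam on 15 ballots, Liam above Grace on 19.

Liam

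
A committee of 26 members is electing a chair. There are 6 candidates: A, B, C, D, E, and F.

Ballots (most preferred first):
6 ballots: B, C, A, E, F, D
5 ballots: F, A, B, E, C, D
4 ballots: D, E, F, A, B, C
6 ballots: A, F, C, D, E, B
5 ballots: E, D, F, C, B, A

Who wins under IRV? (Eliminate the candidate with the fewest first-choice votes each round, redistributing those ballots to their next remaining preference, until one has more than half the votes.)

Round 1: A 6, B 6, C 0, D 4, E 5, F 5. C eliminated.
Round 2: A 6, B 6, D 4, E 5, F 5. D eliminated.
Round 3: A 6, B 6, E 9, F 5. F eliminated.
Round 4: A 11, B 6, E 9. B eliminated.
Round 5: A 17, E 9. A has a majority (≥14).

A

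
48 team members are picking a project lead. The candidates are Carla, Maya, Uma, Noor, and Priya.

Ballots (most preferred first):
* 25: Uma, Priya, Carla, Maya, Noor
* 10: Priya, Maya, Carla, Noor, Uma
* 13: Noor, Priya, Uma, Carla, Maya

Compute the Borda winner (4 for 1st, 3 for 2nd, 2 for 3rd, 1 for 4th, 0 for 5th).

Priya

Carla: 25×2 + 10×2 + 13×1 = 83
Maya: 25×1 + 10×3 + 13×0 = 55
Uma: 25×4 + 10×0 + 13×2 = 126
Noor: 25×0 + 10×1 + 13×4 = 62
Priya: 25×3 + 10×4 + 13×3 = 154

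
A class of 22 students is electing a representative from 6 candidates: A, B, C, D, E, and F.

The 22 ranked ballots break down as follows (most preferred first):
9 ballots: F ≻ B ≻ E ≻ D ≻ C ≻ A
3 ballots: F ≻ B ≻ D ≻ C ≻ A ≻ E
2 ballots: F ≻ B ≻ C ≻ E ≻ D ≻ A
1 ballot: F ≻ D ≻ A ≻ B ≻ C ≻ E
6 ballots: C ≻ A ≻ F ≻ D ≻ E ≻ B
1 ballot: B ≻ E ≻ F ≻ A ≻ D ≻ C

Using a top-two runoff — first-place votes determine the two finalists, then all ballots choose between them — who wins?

F

Round 1 first-place votes: A 0, B 1, C 6, D 0, E 0, F 15. F and C advance.
Runoff: F is ranked above C on 16 ballots, C above F on 6.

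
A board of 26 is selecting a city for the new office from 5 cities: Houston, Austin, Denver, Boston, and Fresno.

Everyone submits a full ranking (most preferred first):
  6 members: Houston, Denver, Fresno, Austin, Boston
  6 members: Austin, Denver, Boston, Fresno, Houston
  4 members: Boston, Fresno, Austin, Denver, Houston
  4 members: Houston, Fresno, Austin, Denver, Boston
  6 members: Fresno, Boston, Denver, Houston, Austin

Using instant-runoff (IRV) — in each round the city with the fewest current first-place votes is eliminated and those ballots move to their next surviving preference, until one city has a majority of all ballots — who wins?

Round 1: Houston 10, Austin 6, Denver 0, Boston 4, Fresno 6. Denver eliminated.
Round 2: Houston 10, Austin 6, Boston 4, Fresno 6. Boston eliminated.
Round 3: Houston 10, Austin 6, Fresno 10. Austin eliminated.
Round 4: Houston 10, Fresno 16. Fresno has a majority (≥14).

Fresno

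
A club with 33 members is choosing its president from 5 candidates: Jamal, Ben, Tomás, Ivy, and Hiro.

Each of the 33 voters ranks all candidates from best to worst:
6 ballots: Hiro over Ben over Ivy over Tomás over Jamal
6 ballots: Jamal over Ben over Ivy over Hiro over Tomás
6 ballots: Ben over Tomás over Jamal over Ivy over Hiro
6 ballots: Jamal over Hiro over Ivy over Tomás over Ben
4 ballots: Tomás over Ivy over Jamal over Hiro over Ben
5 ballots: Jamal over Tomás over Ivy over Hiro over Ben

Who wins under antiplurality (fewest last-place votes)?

Last-place votes: Jamal 6, Ben 15, Tomás 6, Ivy 0, Hiro 6.

Ivy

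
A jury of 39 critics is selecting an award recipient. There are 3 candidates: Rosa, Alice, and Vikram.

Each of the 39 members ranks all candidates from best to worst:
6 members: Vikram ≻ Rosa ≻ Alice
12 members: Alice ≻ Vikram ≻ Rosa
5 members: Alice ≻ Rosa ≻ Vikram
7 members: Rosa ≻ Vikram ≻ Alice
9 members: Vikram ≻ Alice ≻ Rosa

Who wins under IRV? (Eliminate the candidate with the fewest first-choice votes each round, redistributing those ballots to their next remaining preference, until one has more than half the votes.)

Round 1: Rosa 7, Alice 17, Vikram 15. Rosa eliminated.
Round 2: Alice 17, Vikram 22. Vikram has a majority (≥20).

Vikram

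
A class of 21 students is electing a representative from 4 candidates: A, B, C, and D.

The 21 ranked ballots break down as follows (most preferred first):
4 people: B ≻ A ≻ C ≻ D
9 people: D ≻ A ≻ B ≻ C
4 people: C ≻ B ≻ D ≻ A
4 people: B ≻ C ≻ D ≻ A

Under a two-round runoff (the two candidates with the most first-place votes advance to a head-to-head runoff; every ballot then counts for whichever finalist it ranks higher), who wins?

Round 1 first-place votes: A 0, B 8, C 4, D 9. D and B advance.
Runoff: D is ranked above B on 9 ballots, B above D on 12.

B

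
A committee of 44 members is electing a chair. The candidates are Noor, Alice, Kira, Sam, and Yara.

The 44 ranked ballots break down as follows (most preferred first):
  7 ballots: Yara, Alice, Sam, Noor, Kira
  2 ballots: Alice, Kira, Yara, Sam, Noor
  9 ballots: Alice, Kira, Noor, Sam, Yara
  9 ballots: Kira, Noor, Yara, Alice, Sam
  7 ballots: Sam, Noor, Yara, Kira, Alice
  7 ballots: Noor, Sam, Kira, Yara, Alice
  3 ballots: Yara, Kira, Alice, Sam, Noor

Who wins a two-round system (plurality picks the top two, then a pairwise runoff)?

Round 1 first-place votes: Noor 7, Alice 11, Kira 9, Sam 7, Yara 10. Alice and Yara advance.
Runoff: Alice is ranked above Yara on 11 ballots, Yara above Alice on 33.

Yara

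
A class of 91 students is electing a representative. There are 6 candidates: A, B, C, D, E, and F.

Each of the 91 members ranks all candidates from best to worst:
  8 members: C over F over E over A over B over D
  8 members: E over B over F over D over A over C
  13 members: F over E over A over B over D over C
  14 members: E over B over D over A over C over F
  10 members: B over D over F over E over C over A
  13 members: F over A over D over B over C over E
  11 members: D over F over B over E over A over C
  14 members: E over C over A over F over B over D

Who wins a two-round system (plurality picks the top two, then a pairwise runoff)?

F

Round 1 first-place votes: A 0, B 10, C 8, D 11, E 36, F 26. E and F advance.
Runoff: E is ranked above F on 36 ballots, F above E on 55.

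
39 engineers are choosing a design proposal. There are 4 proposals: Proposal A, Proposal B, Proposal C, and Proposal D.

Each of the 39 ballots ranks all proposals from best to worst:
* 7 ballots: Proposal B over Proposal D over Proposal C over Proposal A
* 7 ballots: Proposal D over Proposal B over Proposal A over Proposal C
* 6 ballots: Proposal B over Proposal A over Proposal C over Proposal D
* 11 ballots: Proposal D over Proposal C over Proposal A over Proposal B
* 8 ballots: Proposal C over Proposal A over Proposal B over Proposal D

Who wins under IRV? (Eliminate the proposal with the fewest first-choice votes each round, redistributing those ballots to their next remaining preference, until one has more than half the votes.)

Proposal B

Round 1: Proposal A 0, Proposal B 13, Proposal C 8, Proposal D 18. Proposal A eliminated.
Round 2: Proposal B 13, Proposal C 8, Proposal D 18. Proposal C eliminated.
Round 3: Proposal B 21, Proposal D 18. Proposal B has a majority (≥20).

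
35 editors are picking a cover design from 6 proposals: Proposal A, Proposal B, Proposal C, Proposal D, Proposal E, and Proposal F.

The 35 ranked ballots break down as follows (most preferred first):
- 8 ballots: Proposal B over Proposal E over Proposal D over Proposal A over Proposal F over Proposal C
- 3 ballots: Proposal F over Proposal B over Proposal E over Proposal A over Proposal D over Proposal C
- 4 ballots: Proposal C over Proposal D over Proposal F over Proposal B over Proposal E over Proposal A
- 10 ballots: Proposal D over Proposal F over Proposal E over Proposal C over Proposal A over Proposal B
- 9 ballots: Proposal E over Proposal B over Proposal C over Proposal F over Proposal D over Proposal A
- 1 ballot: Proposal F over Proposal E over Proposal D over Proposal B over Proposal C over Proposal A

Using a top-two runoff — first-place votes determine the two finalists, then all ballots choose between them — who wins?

Proposal E

Round 1 first-place votes: Proposal A 0, Proposal B 8, Proposal C 4, Proposal D 10, Proposal E 9, Proposal F 4. Proposal D and Proposal E advance.
Runoff: Proposal D is ranked above Proposal E on 14 ballots, Proposal E above Proposal D on 21.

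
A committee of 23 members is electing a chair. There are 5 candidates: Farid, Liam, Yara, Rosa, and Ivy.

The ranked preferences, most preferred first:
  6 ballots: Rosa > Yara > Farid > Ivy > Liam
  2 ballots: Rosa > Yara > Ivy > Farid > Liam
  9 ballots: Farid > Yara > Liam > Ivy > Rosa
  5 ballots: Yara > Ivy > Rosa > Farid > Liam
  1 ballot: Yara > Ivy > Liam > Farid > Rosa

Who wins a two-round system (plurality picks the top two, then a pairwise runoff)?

Round 1 first-place votes: Farid 9, Liam 0, Yara 6, Rosa 8, Ivy 0. Farid and Rosa advance.
Runoff: Farid is ranked above Rosa on 10 ballots, Rosa above Farid on 13.

Rosa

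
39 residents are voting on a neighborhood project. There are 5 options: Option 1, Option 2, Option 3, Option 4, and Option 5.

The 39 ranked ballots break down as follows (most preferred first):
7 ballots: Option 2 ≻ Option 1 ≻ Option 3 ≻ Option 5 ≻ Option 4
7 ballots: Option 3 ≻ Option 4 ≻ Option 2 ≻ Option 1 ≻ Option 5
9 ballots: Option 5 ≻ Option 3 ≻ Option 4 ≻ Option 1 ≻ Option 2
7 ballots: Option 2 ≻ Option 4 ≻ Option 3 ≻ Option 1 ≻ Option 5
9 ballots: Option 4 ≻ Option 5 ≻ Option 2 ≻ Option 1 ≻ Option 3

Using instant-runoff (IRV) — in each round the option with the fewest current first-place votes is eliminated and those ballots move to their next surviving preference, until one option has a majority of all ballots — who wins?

Round 1: Option 1 0, Option 2 14, Option 3 7, Option 4 9, Option 5 9. Option 1 eliminated.
Round 2: Option 2 14, Option 3 7, Option 4 9, Option 5 9. Option 3 eliminated.
Round 3: Option 2 14, Option 4 16, Option 5 9. Option 5 eliminated.
Round 4: Option 2 14, Option 4 25. Option 4 has a majority (≥20).

Option 4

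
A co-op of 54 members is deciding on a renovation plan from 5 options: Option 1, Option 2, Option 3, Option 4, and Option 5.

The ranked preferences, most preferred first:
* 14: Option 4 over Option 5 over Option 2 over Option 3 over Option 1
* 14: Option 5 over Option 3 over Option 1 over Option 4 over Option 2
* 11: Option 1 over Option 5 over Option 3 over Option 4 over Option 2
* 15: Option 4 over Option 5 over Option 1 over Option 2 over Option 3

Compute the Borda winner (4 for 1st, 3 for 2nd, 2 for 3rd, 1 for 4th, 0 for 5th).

Option 1: 14×0 + 14×2 + 11×4 + 15×2 = 102
Option 2: 14×2 + 14×0 + 11×0 + 15×1 = 43
Option 3: 14×1 + 14×3 + 11×2 + 15×0 = 78
Option 4: 14×4 + 14×1 + 11×1 + 15×4 = 141
Option 5: 14×3 + 14×4 + 11×3 + 15×3 = 176

Option 5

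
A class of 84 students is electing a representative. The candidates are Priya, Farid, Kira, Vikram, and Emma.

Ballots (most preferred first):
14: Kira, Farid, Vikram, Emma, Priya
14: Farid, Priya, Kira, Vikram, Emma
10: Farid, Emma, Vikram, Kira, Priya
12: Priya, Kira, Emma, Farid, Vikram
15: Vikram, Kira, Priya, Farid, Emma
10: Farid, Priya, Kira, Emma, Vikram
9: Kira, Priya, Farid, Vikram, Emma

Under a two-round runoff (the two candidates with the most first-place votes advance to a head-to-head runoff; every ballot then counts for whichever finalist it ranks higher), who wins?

Kira

Round 1 first-place votes: Priya 12, Farid 34, Kira 23, Vikram 15, Emma 0. Farid and Kira advance.
Runoff: Farid is ranked above Kira on 34 ballots, Kira above Farid on 50.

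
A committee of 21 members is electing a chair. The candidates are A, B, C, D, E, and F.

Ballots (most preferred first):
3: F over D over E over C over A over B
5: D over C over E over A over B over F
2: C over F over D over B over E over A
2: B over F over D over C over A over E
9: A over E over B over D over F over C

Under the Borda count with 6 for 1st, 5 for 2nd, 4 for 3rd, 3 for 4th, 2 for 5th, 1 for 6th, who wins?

D

A: 3×2 + 5×3 + 2×1 + 2×2 + 9×6 = 81
B: 3×1 + 5×2 + 2×3 + 2×6 + 9×4 = 67
C: 3×3 + 5×5 + 2×6 + 2×3 + 9×1 = 61
D: 3×5 + 5×6 + 2×4 + 2×4 + 9×3 = 88
E: 3×4 + 5×4 + 2×2 + 2×1 + 9×5 = 83
F: 3×6 + 5×1 + 2×5 + 2×5 + 9×2 = 61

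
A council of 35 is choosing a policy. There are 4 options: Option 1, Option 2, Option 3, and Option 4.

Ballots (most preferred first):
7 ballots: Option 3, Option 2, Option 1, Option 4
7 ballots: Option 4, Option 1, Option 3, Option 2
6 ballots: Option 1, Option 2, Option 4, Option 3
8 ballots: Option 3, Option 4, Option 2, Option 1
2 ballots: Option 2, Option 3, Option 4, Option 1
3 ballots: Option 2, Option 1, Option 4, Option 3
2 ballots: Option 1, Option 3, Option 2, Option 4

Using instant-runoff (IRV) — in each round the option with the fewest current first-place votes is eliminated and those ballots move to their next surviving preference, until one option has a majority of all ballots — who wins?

Option 1

Round 1: Option 1 8, Option 2 5, Option 3 15, Option 4 7. Option 2 eliminated.
Round 2: Option 1 11, Option 3 17, Option 4 7. Option 4 eliminated.
Round 3: Option 1 18, Option 3 17. Option 1 has a majority (≥18).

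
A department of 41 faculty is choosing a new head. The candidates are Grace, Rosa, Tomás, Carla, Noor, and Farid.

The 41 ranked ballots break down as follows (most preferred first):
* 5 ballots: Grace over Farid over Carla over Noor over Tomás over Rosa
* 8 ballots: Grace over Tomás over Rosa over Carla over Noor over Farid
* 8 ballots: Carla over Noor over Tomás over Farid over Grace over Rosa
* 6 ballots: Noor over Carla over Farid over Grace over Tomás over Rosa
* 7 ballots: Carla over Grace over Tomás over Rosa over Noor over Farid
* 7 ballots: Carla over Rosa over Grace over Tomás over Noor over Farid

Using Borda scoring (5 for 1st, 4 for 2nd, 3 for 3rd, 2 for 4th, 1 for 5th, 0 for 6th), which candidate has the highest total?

Carla

Grace: 5×5 + 8×5 + 8×1 + 6×2 + 7×4 + 7×3 = 134
Rosa: 5×0 + 8×3 + 8×0 + 6×0 + 7×2 + 7×4 = 66
Tomás: 5×1 + 8×4 + 8×3 + 6×1 + 7×3 + 7×2 = 102
Carla: 5×3 + 8×2 + 8×5 + 6×4 + 7×5 + 7×5 = 165
Noor: 5×2 + 8×1 + 8×4 + 6×5 + 7×1 + 7×1 = 94
Farid: 5×4 + 8×0 + 8×2 + 6×3 + 7×0 + 7×0 = 54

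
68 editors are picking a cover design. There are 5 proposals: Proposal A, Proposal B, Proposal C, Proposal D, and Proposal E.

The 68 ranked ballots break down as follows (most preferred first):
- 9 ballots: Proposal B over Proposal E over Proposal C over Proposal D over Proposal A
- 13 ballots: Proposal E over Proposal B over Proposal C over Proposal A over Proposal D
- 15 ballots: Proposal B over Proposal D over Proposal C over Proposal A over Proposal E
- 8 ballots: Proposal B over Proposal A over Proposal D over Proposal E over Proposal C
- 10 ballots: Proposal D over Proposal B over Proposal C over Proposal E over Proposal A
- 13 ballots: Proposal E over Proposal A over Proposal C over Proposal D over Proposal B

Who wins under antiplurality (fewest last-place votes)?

Last-place votes: Proposal A 19, Proposal B 13, Proposal C 8, Proposal D 13, Proposal E 15.

Proposal C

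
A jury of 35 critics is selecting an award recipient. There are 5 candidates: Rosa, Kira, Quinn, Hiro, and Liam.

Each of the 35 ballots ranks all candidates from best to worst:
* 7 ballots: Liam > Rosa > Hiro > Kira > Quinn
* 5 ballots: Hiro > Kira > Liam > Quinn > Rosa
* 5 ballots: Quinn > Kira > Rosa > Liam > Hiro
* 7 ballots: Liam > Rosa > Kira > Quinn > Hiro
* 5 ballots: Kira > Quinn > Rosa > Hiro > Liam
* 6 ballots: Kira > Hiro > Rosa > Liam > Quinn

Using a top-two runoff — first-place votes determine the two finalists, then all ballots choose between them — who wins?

Round 1 first-place votes: Rosa 0, Kira 11, Quinn 5, Hiro 5, Liam 14. Liam and Kira advance.
Runoff: Liam is ranked above Kira on 14 ballots, Kira above Liam on 21.

Kira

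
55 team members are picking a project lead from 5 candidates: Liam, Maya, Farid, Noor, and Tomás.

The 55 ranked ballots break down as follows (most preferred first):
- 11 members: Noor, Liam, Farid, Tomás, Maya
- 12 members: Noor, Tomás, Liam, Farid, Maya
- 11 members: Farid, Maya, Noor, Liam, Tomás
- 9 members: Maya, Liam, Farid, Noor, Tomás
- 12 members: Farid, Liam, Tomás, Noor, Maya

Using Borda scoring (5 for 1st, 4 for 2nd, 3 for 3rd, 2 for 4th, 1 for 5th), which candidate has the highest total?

Farid

Liam: 11×4 + 12×3 + 11×2 + 9×4 + 12×4 = 186
Maya: 11×1 + 12×1 + 11×4 + 9×5 + 12×1 = 124
Farid: 11×3 + 12×2 + 11×5 + 9×3 + 12×5 = 199
Noor: 11×5 + 12×5 + 11×3 + 9×2 + 12×2 = 190
Tomás: 11×2 + 12×4 + 11×1 + 9×1 + 12×3 = 126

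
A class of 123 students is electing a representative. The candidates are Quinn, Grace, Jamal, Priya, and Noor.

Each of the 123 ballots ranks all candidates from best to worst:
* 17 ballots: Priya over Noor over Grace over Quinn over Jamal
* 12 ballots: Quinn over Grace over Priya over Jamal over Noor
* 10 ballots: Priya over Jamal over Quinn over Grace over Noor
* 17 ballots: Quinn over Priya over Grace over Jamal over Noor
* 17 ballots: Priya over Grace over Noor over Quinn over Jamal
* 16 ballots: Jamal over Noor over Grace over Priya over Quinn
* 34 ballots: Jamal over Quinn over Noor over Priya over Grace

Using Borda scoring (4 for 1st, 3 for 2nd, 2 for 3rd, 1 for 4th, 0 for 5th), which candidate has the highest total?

Quinn: 17×1 + 12×4 + 10×2 + 17×4 + 17×1 + 16×0 + 34×3 = 272
Grace: 17×2 + 12×3 + 10×1 + 17×2 + 17×3 + 16×2 + 34×0 = 197
Jamal: 17×0 + 12×1 + 10×3 + 17×1 + 17×0 + 16×4 + 34×4 = 259
Priya: 17×4 + 12×2 + 10×4 + 17×3 + 17×4 + 16×1 + 34×1 = 301
Noor: 17×3 + 12×0 + 10×0 + 17×0 + 17×2 + 16×3 + 34×2 = 201

Priya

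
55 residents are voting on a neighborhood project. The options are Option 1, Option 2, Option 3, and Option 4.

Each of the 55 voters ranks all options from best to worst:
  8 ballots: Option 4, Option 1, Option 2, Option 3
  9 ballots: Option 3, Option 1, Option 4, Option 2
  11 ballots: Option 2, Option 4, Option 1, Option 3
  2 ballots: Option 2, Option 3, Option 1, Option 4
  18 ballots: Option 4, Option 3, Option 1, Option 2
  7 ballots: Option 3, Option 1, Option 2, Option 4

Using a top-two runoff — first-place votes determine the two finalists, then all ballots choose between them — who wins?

Option 4

Round 1 first-place votes: Option 1 0, Option 2 13, Option 3 16, Option 4 26. Option 4 and Option 3 advance.
Runoff: Option 4 is ranked above Option 3 on 37 ballots, Option 3 above Option 4 on 18.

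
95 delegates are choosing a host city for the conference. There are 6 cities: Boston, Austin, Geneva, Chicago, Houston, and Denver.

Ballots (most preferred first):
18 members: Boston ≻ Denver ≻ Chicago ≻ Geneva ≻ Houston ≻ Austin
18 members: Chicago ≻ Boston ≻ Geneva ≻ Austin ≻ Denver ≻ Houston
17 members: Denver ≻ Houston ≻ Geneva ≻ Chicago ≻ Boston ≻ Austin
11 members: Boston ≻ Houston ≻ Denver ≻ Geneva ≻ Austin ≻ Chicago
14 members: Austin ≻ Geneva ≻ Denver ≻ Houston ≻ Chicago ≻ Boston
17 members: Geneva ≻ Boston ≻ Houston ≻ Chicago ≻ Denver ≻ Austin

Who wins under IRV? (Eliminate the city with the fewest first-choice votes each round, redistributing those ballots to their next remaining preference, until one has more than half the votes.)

Round 1: Boston 29, Austin 14, Geneva 17, Chicago 18, Houston 0, Denver 17. Houston eliminated.
Round 2: Boston 29, Austin 14, Geneva 17, Chicago 18, Denver 17. Austin eliminated.
Round 3: Boston 29, Geneva 31, Chicago 18, Denver 17. Denver eliminated.
Round 4: Boston 29, Geneva 48, Chicago 18. Geneva has a majority (≥48).

Geneva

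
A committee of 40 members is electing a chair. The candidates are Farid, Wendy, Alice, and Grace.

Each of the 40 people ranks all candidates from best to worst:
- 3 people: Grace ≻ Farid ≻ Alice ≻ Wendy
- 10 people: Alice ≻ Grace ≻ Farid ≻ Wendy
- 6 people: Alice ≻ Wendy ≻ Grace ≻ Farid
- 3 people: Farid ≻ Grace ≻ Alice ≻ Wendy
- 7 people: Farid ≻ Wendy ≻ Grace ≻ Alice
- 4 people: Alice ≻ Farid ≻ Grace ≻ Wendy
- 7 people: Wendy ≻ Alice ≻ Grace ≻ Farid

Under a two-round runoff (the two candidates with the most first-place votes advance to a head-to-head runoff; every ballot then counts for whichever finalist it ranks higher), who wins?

Alice

Round 1 first-place votes: Farid 10, Wendy 7, Alice 20, Grace 3. Alice and Farid advance.
Runoff: Alice is ranked above Farid on 27 ballots, Farid above Alice on 13.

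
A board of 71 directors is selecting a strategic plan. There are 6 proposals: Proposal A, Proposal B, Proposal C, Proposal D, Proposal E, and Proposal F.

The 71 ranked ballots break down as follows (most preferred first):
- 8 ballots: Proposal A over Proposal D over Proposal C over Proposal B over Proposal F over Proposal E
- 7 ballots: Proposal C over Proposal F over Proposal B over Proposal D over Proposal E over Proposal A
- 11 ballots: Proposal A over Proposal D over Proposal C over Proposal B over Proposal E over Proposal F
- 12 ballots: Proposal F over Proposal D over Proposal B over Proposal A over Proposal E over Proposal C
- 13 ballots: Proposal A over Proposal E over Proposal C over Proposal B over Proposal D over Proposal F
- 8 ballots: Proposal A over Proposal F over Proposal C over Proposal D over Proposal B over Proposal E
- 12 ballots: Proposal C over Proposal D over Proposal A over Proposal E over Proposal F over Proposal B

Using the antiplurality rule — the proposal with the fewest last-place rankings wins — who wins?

Last-place votes: Proposal A 7, Proposal B 12, Proposal C 12, Proposal D 0, Proposal E 16, Proposal F 24.

Proposal D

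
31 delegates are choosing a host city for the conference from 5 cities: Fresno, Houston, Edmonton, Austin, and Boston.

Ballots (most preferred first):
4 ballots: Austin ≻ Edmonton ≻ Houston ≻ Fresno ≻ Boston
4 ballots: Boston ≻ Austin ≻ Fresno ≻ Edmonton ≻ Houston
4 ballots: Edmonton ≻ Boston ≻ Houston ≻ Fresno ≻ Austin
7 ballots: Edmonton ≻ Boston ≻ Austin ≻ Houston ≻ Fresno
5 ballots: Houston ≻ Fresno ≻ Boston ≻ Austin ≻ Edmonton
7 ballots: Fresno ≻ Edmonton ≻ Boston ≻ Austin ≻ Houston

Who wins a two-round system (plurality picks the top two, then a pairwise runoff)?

Round 1 first-place votes: Fresno 7, Houston 5, Edmonton 11, Austin 4, Boston 4. Edmonton and Fresno advance.
Runoff: Edmonton is ranked above Fresno on 15 ballots, Fresno above Edmonton on 16.

Fresno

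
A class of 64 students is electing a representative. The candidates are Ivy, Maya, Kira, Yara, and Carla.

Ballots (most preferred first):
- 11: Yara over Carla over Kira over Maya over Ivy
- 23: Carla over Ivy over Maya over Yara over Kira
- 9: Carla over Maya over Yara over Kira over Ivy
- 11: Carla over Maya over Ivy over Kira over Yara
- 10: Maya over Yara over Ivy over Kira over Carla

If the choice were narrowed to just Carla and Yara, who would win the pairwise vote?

Carla

Carla is ranked above Yara on 43 ballots; Yara above Carla on 21.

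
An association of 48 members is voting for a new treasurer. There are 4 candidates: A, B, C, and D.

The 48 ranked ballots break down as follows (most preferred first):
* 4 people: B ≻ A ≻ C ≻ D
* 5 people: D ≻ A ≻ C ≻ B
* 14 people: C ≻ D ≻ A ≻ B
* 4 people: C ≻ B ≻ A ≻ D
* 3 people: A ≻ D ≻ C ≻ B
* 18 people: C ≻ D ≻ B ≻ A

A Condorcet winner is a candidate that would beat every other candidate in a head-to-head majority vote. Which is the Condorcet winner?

C vs A: 36–12
C vs B: 44–4
C vs D: 40–8
C beats every other candidate.

C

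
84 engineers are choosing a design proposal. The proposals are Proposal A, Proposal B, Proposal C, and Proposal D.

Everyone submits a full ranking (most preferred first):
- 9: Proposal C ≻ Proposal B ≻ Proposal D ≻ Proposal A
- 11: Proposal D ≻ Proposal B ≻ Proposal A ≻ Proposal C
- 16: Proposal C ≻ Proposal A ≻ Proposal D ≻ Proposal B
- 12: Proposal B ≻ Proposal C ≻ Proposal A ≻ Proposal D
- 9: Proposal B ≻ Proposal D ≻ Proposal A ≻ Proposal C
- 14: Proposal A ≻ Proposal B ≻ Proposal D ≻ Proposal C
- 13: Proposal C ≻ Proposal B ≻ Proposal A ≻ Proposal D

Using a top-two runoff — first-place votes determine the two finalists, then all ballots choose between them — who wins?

Proposal B

Round 1 first-place votes: Proposal A 14, Proposal B 21, Proposal C 38, Proposal D 11. Proposal C and Proposal B advance.
Runoff: Proposal C is ranked above Proposal B on 38 ballots, Proposal B above Proposal C on 46.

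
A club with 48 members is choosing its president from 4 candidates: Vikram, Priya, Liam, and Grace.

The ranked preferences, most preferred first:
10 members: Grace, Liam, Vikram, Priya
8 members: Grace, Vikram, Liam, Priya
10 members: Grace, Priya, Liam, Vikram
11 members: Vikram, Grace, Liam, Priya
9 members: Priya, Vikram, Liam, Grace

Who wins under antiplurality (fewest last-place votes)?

Liam

Last-place votes: Vikram 10, Priya 29, Liam 0, Grace 9.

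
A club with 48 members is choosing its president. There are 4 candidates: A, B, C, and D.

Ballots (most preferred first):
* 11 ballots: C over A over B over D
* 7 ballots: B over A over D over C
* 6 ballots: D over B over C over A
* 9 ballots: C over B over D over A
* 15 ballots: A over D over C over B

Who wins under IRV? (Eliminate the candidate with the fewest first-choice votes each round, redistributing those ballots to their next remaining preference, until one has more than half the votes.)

C

Round 1: A 15, B 7, C 20, D 6. D eliminated.
Round 2: A 15, B 13, C 20. B eliminated.
Round 3: A 22, C 26. C has a majority (≥25).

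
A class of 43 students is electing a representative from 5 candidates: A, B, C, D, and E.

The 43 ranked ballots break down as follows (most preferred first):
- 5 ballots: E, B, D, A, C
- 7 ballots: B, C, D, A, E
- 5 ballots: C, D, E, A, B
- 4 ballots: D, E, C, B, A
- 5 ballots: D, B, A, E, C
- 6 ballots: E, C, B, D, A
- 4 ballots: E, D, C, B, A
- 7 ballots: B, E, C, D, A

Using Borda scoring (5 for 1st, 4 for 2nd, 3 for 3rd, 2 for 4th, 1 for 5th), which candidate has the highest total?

A: 5×2 + 7×2 + 5×2 + 4×1 + 5×3 + 6×1 + 4×1 + 7×1 = 70
B: 5×4 + 7×5 + 5×1 + 4×2 + 5×4 + 6×3 + 4×2 + 7×5 = 149
C: 5×1 + 7×4 + 5×5 + 4×3 + 5×1 + 6×4 + 4×3 + 7×3 = 132
D: 5×3 + 7×3 + 5×4 + 4×5 + 5×5 + 6×2 + 4×4 + 7×2 = 143
E: 5×5 + 7×1 + 5×3 + 4×4 + 5×2 + 6×5 + 4×5 + 7×4 = 151

E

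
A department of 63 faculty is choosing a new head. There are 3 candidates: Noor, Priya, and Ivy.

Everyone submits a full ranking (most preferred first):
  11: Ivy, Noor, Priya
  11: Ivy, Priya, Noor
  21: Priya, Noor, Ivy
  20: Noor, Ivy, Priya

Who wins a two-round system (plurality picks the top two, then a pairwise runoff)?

Round 1 first-place votes: Noor 20, Priya 21, Ivy 22. Ivy and Priya advance.
Runoff: Ivy is ranked above Priya on 42 ballots, Priya above Ivy on 21.

Ivy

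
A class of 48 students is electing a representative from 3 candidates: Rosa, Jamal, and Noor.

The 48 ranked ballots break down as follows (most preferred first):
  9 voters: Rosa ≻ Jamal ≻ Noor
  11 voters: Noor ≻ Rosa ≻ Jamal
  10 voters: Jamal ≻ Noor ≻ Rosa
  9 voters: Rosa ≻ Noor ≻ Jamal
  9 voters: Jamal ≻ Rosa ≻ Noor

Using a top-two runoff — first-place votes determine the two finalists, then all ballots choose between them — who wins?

Rosa

Round 1 first-place votes: Rosa 18, Jamal 19, Noor 11. Jamal and Rosa advance.
Runoff: Jamal is ranked above Rosa on 19 ballots, Rosa above Jamal on 29.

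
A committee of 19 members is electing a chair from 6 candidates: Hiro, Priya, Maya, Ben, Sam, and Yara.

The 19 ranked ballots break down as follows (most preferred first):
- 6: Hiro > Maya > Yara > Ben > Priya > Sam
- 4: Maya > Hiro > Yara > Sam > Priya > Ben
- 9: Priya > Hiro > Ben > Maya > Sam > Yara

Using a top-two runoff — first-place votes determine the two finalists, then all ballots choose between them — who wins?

Round 1 first-place votes: Hiro 6, Priya 9, Maya 4, Ben 0, Sam 0, Yara 0. Priya and Hiro advance.
Runoff: Priya is ranked above Hiro on 9 ballots, Hiro above Priya on 10.

Hiro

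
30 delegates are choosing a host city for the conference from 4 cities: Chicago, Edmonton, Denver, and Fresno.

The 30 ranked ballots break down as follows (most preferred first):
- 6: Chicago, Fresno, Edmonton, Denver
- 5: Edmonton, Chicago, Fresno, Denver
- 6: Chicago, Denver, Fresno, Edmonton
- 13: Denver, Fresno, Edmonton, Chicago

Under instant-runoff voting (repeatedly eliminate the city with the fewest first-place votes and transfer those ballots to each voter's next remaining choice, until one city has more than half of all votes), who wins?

Chicago

Round 1: Chicago 12, Edmonton 5, Denver 13, Fresno 0. Fresno eliminated.
Round 2: Chicago 12, Edmonton 5, Denver 13. Edmonton eliminated.
Round 3: Chicago 17, Denver 13. Chicago has a majority (≥16).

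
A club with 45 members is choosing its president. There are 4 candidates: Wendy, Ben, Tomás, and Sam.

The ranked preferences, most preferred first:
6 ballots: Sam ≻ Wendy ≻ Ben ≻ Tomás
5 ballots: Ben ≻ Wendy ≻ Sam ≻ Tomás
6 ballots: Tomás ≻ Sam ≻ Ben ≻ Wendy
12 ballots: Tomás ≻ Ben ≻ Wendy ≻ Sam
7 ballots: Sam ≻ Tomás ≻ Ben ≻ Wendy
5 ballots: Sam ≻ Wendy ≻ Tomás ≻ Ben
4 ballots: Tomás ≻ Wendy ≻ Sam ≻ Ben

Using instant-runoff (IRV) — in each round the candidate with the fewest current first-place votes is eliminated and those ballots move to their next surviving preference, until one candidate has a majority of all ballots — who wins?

Round 1: Wendy 0, Ben 5, Tomás 22, Sam 18. Wendy eliminated.
Round 2: Ben 5, Tomás 22, Sam 18. Ben eliminated.
Round 3: Tomás 22, Sam 23. Sam has a majority (≥23).

Sam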